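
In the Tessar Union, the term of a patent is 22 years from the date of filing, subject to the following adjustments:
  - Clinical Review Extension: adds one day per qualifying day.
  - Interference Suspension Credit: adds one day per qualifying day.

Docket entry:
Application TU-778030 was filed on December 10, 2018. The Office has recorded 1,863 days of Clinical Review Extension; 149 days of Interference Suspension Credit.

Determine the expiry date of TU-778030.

Base term: filing date + 22 years → 10 December 2040.
Clinical Review Extension: +1863 days → 16 January 2046.
Interference Suspension Credit: +149 days → 14 June 2046.

2046-06-14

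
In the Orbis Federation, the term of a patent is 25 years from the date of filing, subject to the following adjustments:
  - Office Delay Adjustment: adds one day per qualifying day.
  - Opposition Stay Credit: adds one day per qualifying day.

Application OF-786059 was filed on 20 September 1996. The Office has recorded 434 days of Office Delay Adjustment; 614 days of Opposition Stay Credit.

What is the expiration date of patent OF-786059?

Base term: filing date + 25 years → 20 September 2021.
Office Delay Adjustment: +434 days → 28 November 2022.
Opposition Stay Credit: +614 days → 3 August 2024.

August 3, 2024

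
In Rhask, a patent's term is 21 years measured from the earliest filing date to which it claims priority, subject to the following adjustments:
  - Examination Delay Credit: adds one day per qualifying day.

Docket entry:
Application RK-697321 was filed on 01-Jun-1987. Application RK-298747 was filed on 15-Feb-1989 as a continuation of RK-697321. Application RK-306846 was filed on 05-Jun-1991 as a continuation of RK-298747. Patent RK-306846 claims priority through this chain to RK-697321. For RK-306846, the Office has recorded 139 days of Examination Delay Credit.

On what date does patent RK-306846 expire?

October 18, 2008

Earliest priority filing: 1 June 1987.
Base term: 1 June 1987 + 21 years → 1 June 2008.
Examination Delay Credit: +139 days → 18 October 2008.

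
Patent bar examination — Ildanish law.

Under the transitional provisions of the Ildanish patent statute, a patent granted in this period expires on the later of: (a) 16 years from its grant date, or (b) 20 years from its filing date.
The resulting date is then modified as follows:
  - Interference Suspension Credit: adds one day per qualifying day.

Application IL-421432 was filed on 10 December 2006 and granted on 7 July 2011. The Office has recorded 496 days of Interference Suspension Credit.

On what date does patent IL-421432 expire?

2028-11-14

(a) grant + 16 years → 7 July 2027.
(b) filing + 20 years → 10 December 2026.
Later of the two: 7 July 2027.
Interference Suspension Credit: +496 days → 14 November 2028.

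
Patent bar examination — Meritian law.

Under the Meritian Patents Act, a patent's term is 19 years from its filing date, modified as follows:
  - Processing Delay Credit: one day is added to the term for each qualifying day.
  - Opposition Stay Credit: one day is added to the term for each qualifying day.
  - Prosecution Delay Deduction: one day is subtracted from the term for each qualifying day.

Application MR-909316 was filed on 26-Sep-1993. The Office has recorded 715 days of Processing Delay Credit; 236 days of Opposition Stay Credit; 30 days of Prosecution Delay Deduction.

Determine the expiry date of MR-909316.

April 5, 2015

Base term: filing date + 19 years → 26 September 2012.
Processing Delay Credit: +715 days → 11 September 2014.
Opposition Stay Credit: +236 days → 5 May 2015.
Prosecution Delay Deduction: −30 days → 5 April 2015.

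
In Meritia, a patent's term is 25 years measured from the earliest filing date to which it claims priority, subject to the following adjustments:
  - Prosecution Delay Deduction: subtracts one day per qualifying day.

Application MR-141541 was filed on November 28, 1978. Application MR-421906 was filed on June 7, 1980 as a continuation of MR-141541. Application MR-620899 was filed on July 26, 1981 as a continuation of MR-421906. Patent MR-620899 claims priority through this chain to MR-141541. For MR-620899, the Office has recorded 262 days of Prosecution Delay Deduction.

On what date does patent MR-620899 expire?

March 11, 2003

Earliest priority filing: 28 November 1978.
Base term: 28 November 1978 + 25 years → 28 November 2003.
Prosecution Delay Deduction: −262 days → 11 March 2003.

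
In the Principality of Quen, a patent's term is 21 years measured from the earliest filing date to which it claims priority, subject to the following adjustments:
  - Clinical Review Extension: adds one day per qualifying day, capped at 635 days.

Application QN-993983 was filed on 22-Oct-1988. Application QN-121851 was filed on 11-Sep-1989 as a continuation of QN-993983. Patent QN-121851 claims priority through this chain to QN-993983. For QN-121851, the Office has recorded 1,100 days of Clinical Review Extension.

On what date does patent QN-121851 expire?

Earliest priority filing: 22 October 1988.
Base term: 22 October 1988 + 21 years → 22 October 2009.
Clinical Review Extension: 1100 days claimed exceeds the 635-day cap, so +635 days → 19 July 2011.

July 19, 2011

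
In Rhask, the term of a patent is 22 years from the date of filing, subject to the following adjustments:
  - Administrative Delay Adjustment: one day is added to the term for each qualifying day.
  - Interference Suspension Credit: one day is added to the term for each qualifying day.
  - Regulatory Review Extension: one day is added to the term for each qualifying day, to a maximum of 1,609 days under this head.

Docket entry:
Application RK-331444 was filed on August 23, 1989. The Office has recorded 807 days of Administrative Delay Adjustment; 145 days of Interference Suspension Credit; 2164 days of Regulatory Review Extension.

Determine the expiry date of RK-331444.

Base term: filing date + 22 years → 23 August 2011.
Administrative Delay Adjustment: +807 days → 7 November 2013.
Interference Suspension Credit: +145 days → 1 April 2014.
Regulatory Review Extension: 2164 days claimed exceeds the 1609-day cap, so +1609 days → 27 August 2018.

2018-08-27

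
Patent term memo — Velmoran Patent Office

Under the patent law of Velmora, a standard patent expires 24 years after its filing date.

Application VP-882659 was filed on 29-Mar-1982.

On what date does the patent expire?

Filing date + 24 years → 29 March 2006.

March 29, 2006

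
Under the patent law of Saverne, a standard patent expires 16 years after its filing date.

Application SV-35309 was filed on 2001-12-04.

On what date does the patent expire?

Filing date + 16 years → 4 December 2017.

2017-12-04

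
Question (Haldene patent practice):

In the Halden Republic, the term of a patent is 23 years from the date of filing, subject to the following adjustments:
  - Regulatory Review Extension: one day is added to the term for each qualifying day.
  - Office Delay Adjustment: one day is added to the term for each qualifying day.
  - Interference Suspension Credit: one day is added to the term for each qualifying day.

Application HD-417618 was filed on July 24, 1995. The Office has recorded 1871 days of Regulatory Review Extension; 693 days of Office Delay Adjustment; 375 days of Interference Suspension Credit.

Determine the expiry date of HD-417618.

August 10, 2026

Base term: filing date + 23 years → 24 July 2018.
Regulatory Review Extension: +1871 days → 7 September 2023.
Office Delay Adjustment: +693 days → 31 July 2025.
Interference Suspension Credit: +375 days → 10 August 2026.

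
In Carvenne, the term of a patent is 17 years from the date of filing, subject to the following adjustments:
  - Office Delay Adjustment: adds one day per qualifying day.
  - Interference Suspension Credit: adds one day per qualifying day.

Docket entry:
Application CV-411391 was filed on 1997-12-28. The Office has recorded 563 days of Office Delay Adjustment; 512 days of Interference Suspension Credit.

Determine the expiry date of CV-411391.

2017-12-07

Base term: filing date + 17 years → 28 December 2014.
Office Delay Adjustment: +563 days → 13 July 2016.
Interference Suspension Credit: +512 days → 7 December 2017.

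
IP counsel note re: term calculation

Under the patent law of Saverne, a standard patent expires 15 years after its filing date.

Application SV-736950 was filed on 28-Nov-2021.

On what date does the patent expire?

2036-11-28

Filing date + 15 years → 28 November 2036.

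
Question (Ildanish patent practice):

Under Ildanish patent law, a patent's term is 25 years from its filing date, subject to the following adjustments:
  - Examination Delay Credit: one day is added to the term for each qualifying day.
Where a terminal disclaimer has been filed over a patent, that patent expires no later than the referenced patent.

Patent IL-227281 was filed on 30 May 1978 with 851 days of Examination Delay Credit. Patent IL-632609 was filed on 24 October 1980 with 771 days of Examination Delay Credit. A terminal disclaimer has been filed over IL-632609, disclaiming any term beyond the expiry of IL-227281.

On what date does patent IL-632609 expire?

September 27, 2005

Natural term of IL-632609:
  Base: filing + 25 years → 24 October 2005.
  Examination Delay Credit: +771 days → 4 December 2007.
Expiry of referenced patent IL-227281:
  Base: filing + 25 years → 30 May 2003.
  Examination Delay Credit: +851 days → 27 September 2005.
Terminal disclaimer: IL-632609 expires on the earlier of 4 December 2007 and 27 September 2005.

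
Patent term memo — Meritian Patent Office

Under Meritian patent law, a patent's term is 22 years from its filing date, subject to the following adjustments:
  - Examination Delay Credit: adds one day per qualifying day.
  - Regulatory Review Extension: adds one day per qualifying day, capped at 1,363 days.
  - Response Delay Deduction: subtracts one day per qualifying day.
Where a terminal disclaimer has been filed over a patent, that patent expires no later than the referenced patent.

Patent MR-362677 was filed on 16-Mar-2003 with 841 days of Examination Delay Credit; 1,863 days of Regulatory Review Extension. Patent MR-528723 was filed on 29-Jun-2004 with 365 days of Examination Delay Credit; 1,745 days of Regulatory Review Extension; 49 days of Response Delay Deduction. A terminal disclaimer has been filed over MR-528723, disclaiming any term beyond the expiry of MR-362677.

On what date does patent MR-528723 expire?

2031-02-02

Natural term of MR-528723:
  Base: filing + 22 years → 29 June 2026.
  Examination Delay Credit: +365 days → 29 June 2027.
  Regulatory Review Extension: 1745 days claimed exceeds the 1363-day cap, so +1363 days → 23 March 2031.
  Response Delay Deduction: −49 days → 2 February 2031.
Expiry of referenced patent MR-362677:
  Base: filing + 22 years → 16 March 2025.
  Examination Delay Credit: +841 days → 5 July 2027.
  Regulatory Review Extension: 1863 days claimed exceeds the 1363-day cap, so +1363 days → 29 March 2031.
Terminal disclaimer: MR-528723 expires on the earlier of 2 February 2031 and 29 March 2031.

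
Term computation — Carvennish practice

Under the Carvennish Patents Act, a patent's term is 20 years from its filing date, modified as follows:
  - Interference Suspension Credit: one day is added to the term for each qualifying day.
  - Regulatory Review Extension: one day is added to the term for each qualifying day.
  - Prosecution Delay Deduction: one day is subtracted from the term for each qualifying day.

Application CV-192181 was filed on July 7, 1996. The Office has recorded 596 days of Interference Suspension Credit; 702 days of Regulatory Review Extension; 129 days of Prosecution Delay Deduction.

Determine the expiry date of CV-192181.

Base term: filing date + 20 years → 7 July 2016.
Interference Suspension Credit: +596 days → 23 February 2018.
Regulatory Review Extension: +702 days → 26 January 2020.
Prosecution Delay Deduction: −129 days → 19 September 2019.

2019-09-19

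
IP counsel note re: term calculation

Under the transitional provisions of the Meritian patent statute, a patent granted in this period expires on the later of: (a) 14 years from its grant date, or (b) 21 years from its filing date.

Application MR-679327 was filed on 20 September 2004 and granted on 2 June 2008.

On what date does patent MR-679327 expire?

2025-09-20

(a) grant + 14 years → 2 June 2022.
(b) filing + 21 years → 20 September 2025.
Later of the two: 20 September 2025.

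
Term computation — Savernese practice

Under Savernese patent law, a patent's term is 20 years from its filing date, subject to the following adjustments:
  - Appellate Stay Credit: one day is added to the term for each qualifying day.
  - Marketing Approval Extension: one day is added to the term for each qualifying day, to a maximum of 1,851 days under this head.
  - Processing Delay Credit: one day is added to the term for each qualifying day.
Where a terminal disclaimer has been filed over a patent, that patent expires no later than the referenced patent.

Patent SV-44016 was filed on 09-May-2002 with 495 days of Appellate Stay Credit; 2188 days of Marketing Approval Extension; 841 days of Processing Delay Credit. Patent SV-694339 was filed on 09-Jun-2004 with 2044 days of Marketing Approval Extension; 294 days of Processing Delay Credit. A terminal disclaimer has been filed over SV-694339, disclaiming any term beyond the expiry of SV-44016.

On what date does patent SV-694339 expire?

Natural term of SV-694339:
  Base: filing + 20 years → 9 June 2024.
  Marketing Approval Extension: 2044 days claimed exceeds the 1851-day cap, so +1851 days → 4 July 2029.
  Processing Delay Credit: +294 days → 24 April 2030.
Expiry of referenced patent SV-44016:
  Base: filing + 20 years → 9 May 2022.
  Appellate Stay Credit: +495 days → 16 September 2023.
  Marketing Approval Extension: 2188 days claimed exceeds the 1851-day cap, so +1851 days → 10 October 2028.
  Processing Delay Credit: +841 days → 29 January 2031.
Terminal disclaimer: SV-694339 expires on the earlier of 24 April 2030 and 29 January 2031.

April 24, 2030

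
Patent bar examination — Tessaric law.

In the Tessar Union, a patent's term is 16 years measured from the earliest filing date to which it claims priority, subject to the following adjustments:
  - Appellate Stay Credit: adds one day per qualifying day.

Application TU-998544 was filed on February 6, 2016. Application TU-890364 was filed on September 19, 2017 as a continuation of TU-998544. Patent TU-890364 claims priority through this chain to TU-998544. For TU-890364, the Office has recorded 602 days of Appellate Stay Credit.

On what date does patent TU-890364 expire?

Earliest priority filing: 6 February 2016.
Base term: 6 February 2016 + 16 years → 6 February 2032.
Appellate Stay Credit: +602 days → 30 September 2033.

2033-09-30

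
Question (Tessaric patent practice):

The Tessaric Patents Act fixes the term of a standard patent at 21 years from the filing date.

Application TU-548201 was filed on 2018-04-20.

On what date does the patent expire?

April 20, 2039

Filing date + 21 years → 20 April 2039.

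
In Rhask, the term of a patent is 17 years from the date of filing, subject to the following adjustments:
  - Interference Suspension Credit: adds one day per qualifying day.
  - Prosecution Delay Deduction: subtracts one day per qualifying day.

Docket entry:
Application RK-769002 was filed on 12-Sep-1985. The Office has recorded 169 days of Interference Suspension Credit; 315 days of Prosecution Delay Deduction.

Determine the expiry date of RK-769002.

April 19, 2002

Base term: filing date + 17 years → 12 September 2002.
Interference Suspension Credit: +169 days → 28 February 2003.
Prosecution Delay Deduction: −315 days → 19 April 2002.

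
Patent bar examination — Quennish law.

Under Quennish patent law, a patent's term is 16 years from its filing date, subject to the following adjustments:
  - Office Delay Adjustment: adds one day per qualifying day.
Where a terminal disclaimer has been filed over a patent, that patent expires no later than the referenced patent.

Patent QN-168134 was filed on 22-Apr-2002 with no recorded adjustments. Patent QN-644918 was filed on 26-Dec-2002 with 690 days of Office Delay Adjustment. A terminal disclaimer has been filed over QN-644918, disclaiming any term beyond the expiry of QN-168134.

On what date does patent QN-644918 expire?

April 22, 2018

Natural term of QN-644918:
  Base: filing + 16 years → 26 December 2018.
  Office Delay Adjustment: +690 days → 15 November 2020.
Expiry of referenced patent QN-168134:
  Base: filing + 16 years → 22 April 2018.
Terminal disclaimer: QN-644918 expires on the earlier of 15 November 2020 and 22 April 2018.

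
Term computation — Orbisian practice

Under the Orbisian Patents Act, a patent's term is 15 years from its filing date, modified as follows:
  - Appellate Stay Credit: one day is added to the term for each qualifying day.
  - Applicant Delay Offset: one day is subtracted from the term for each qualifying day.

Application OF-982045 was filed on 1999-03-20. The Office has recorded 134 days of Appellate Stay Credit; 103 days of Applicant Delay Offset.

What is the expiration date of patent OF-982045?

April 20, 2014

Base term: filing date + 15 years → 20 March 2014.
Appellate Stay Credit: +134 days → 1 August 2014.
Applicant Delay Offset: −103 days → 20 April 2014.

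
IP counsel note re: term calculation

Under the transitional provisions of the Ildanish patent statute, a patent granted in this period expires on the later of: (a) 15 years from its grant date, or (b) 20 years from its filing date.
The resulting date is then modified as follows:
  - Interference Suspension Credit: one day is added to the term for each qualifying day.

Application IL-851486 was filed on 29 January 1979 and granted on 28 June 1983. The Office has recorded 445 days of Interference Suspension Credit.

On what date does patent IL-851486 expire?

2000-04-18

(a) grant + 15 years → 28 June 1998.
(b) filing + 20 years → 29 January 1999.
Later of the two: 29 January 1999.
Interference Suspension Credit: +445 days → 18 April 2000.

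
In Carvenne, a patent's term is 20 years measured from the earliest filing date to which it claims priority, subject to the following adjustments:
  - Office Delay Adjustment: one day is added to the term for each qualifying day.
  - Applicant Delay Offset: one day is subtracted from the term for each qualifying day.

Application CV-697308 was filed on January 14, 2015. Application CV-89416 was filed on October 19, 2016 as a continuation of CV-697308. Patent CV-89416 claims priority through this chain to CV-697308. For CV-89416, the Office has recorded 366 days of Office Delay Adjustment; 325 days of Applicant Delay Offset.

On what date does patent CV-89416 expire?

February 24, 2035

Earliest priority filing: 14 January 2015.
Base term: 14 January 2015 + 20 years → 14 January 2035.
Office Delay Adjustment: +366 days → 15 January 2036.
Applicant Delay Offset: −325 days → 24 February 2035.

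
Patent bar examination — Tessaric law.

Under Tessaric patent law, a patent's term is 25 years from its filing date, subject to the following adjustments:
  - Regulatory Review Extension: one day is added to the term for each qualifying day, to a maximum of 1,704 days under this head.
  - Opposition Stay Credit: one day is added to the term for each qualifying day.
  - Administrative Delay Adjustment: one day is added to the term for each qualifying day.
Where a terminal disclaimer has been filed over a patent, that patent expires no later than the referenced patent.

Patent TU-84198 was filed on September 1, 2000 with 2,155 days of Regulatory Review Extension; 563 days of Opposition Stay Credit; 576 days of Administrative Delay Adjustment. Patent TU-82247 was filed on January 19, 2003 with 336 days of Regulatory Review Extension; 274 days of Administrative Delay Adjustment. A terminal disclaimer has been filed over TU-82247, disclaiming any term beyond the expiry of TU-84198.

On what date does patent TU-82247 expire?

Natural term of TU-82247:
  Base: filing + 25 years → 19 January 2028.
  Regulatory Review Extension: 336 days (within the 1704-day cap) → +336 days → 20 December 2028.
  Administrative Delay Adjustment: +274 days → 20 September 2029.
Expiry of referenced patent TU-84198:
  Base: filing + 25 years → 1 September 2025.
  Regulatory Review Extension: 2155 days claimed exceeds the 1704-day cap, so +1704 days → 2 May 2030.
  Opposition Stay Credit: +563 days → 16 November 2031.
  Administrative Delay Adjustment: +576 days → 14 June 2033.
Terminal disclaimer: TU-82247 expires on the earlier of 20 September 2029 and 14 June 2033.

September 20, 2029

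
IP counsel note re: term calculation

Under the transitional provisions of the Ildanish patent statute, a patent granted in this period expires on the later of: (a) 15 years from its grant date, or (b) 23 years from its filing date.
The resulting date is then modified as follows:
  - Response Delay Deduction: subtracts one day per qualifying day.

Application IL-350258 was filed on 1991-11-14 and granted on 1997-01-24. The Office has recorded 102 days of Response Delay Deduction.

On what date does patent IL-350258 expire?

(a) grant + 15 years → 24 January 2012.
(b) filing + 23 years → 14 November 2014.
Later of the two: 14 November 2014.
Response Delay Deduction: −102 days → 4 August 2014.

August 4, 2014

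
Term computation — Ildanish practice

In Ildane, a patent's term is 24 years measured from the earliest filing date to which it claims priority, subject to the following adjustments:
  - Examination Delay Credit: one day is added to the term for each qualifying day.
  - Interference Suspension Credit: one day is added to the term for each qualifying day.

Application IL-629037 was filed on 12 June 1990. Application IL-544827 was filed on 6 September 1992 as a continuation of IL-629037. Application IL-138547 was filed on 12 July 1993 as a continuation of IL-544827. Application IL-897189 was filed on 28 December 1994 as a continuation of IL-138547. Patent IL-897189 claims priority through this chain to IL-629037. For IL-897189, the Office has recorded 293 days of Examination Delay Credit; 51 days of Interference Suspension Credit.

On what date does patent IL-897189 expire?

Earliest priority filing: 12 June 1990.
Base term: 12 June 1990 + 24 years → 12 June 2014.
Examination Delay Credit: +293 days → 1 April 2015.
Interference Suspension Credit: +51 days → 22 May 2015.

2015-05-22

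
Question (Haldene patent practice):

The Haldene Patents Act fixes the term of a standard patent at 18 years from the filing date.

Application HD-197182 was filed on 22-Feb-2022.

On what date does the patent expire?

2040-02-22

Filing date + 18 years → 22 February 2040.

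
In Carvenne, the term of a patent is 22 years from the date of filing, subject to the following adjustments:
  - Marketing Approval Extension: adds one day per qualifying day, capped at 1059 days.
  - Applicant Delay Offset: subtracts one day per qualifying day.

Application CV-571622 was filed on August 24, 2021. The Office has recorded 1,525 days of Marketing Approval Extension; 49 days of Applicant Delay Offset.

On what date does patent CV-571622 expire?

2046-05-30

Base term: filing date + 22 years → 24 August 2043.
Marketing Approval Extension: 1525 days claimed exceeds the 1059-day cap, so +1059 days → 18 July 2046.
Applicant Delay Offset: −49 days → 30 May 2046.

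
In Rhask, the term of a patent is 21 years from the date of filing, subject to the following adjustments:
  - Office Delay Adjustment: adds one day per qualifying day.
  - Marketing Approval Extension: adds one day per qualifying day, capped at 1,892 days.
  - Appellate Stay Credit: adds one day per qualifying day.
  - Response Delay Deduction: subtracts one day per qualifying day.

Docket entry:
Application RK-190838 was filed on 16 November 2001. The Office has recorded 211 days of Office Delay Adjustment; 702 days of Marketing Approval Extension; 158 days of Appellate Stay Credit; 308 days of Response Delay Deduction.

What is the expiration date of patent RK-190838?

Base term: filing date + 21 years → 16 November 2022.
Office Delay Adjustment: +211 days → 15 June 2023.
Marketing Approval Extension: 702 days (within the 1892-day cap) → +702 days → 17 May 2025.
Appellate Stay Credit: +158 days → 22 October 2025.
Response Delay Deduction: −308 days → 18 December 2024.

December 18, 2024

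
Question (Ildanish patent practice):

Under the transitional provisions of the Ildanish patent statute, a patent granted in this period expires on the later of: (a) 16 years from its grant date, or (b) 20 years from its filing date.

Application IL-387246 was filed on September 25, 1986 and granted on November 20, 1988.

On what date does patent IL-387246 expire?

(a) grant + 16 years → 20 November 2004.
(b) filing + 20 years → 25 September 2006.
Later of the two: 25 September 2006.

2006-09-25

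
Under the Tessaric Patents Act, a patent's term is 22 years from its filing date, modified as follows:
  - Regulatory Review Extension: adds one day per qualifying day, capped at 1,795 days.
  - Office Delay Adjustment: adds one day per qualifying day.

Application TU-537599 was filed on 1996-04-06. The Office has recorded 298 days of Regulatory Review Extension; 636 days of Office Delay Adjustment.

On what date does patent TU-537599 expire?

Base term: filing date + 22 years → 6 April 2018.
Regulatory Review Extension: 298 days (within the 1795-day cap) → +298 days → 29 January 2019.
Office Delay Adjustment: +636 days → 26 October 2020.

October 26, 2020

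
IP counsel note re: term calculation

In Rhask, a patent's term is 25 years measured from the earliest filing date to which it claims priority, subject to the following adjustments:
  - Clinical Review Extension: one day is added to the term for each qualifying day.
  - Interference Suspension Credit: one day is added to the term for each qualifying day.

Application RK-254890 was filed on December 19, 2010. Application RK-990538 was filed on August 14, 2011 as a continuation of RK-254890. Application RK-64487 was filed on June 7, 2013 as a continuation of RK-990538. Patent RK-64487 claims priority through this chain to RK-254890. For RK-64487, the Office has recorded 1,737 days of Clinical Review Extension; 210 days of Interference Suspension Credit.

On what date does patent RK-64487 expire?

April 18, 2041

Earliest priority filing: 19 December 2010.
Base term: 19 December 2010 + 25 years → 19 December 2035.
Clinical Review Extension: +1737 days → 20 September 2040.
Interference Suspension Credit: +210 days → 18 April 2041.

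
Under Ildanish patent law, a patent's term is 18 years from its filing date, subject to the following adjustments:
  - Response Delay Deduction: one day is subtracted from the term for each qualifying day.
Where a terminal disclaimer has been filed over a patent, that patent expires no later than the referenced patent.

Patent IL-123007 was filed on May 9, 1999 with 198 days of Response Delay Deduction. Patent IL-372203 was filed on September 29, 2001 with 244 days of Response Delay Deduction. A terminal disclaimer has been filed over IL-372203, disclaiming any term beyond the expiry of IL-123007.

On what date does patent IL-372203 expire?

October 23, 2016

Natural term of IL-372203:
  Base: filing + 18 years → 29 September 2019.
  Response Delay Deduction: −244 days → 28 January 2019.
Expiry of referenced patent IL-123007:
  Base: filing + 18 years → 9 May 2017.
  Response Delay Deduction: −198 days → 23 October 2016.
Terminal disclaimer: IL-372203 expires on the earlier of 28 January 2019 and 23 October 2016.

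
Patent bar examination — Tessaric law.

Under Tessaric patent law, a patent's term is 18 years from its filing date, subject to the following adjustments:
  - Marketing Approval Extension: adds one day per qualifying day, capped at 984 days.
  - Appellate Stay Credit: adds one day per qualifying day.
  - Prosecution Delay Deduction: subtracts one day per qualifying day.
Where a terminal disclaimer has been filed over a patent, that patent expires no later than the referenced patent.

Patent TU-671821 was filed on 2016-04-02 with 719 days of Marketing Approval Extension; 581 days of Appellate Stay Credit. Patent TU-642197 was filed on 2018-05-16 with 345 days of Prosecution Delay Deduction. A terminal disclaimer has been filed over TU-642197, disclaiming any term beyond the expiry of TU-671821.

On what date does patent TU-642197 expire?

Natural term of TU-642197:
  Base: filing + 18 years → 16 May 2036.
  Prosecution Delay Deduction: −345 days → 6 June 2035.
Expiry of referenced patent TU-671821:
  Base: filing + 18 years → 2 April 2034.
  Marketing Approval Extension: 719 days (within the 984-day cap) → +719 days → 21 March 2036.
  Appellate Stay Credit: +581 days → 23 October 2037.
Terminal disclaimer: TU-642197 expires on the earlier of 6 June 2035 and 23 October 2037.

2035-06-06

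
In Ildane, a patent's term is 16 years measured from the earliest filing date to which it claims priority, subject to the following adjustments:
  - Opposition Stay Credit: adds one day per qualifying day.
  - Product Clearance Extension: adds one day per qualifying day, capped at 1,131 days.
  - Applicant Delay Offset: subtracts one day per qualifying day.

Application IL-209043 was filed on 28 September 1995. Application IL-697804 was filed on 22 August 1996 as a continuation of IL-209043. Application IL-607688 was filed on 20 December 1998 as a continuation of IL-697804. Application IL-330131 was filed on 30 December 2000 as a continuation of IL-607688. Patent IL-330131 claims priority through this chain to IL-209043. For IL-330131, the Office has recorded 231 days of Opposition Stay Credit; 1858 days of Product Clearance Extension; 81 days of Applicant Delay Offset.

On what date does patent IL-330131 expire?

Earliest priority filing: 28 September 1995.
Base term: 28 September 1995 + 16 years → 28 September 2011.
Opposition Stay Credit: +231 days → 16 May 2012.
Product Clearance Extension: 1858 days claimed exceeds the 1131-day cap, so +1131 days → 21 June 2015.
Applicant Delay Offset: −81 days → 1 April 2015.

2015-04-01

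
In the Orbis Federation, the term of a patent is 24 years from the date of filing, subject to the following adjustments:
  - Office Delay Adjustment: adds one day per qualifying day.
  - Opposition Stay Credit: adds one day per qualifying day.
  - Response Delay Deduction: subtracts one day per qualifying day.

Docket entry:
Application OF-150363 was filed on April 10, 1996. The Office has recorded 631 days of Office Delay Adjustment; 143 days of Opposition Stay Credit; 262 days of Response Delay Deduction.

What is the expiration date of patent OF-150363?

September 4, 2021

Base term: filing date + 24 years → 10 April 2020.
Office Delay Adjustment: +631 days → 1 January 2022.
Opposition Stay Credit: +143 days → 24 May 2022.
Response Delay Deduction: −262 days → 4 September 2021.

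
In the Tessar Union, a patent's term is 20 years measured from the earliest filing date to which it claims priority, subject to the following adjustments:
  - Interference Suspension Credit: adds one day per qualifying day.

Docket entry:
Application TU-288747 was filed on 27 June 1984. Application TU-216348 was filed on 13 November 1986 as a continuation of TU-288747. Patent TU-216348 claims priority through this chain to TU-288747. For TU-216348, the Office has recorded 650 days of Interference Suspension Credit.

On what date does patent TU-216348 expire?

Earliest priority filing: 27 June 1984.
Base term: 27 June 1984 + 20 years → 27 June 2004.
Interference Suspension Credit: +650 days → 8 April 2006.

April 8, 2006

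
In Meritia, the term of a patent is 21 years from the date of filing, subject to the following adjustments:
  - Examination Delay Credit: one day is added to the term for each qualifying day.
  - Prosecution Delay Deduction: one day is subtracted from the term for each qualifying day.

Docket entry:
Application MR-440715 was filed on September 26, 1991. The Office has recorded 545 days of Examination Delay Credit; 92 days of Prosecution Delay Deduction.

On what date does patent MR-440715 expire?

2013-12-23

Base term: filing date + 21 years → 26 September 2012.
Examination Delay Credit: +545 days → 25 March 2014.
Prosecution Delay Deduction: −92 days → 23 December 2013.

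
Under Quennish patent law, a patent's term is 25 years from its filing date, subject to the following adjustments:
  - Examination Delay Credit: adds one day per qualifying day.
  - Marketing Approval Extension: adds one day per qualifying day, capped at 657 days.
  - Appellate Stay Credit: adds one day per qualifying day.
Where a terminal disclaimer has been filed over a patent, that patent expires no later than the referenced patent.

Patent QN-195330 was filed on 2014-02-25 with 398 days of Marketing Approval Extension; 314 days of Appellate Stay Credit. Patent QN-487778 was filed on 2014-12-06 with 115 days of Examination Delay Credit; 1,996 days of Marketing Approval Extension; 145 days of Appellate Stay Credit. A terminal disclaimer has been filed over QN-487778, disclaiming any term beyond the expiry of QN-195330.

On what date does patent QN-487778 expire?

February 6, 2041

Natural term of QN-487778:
  Base: filing + 25 years → 6 December 2039.
  Examination Delay Credit: +115 days → 30 March 2040.
  Marketing Approval Extension: 1996 days claimed exceeds the 657-day cap, so +657 days → 16 January 2042.
  Appellate Stay Credit: +145 days → 10 June 2042.
Expiry of referenced patent QN-195330:
  Base: filing + 25 years → 25 February 2039.
  Marketing Approval Extension: 398 days (within the 657-day cap) → +398 days → 29 March 2040.
  Appellate Stay Credit: +314 days → 6 February 2041.
Terminal disclaimer: QN-487778 expires on the earlier of 10 June 2042 and 6 February 2041.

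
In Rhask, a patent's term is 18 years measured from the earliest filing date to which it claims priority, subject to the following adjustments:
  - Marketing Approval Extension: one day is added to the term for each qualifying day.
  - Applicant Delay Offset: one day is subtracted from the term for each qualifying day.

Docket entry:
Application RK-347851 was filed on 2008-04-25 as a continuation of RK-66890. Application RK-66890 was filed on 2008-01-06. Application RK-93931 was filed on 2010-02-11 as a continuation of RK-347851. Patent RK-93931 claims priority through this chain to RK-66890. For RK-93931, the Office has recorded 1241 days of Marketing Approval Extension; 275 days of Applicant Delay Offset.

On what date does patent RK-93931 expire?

2028-08-29

Earliest priority filing: 6 January 2008.
Base term: 6 January 2008 + 18 years → 6 January 2026.
Marketing Approval Extension: +1241 days → 31 May 2029.
Applicant Delay Offset: −275 days → 29 August 2028.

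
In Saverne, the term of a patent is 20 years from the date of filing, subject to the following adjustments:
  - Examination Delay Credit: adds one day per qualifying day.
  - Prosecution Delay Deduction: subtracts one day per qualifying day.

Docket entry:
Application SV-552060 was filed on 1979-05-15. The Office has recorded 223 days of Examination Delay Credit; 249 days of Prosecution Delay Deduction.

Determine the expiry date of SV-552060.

Base term: filing date + 20 years → 15 May 1999.
Examination Delay Credit: +223 days → 24 December 1999.
Prosecution Delay Deduction: −249 days → 19 April 1999.

1999-04-19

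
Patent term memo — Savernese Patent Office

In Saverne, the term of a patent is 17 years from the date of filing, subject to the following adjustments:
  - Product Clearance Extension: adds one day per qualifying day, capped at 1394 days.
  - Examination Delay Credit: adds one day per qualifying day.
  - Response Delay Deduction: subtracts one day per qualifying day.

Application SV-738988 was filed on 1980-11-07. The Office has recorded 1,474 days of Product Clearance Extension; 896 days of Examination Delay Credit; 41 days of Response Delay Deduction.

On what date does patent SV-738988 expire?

Base term: filing date + 17 years → 7 November 1997.
Product Clearance Extension: 1474 days claimed exceeds the 1394-day cap, so +1394 days → 1 September 2001.
Examination Delay Credit: +896 days → 14 February 2004.
Response Delay Deduction: −41 days → 4 January 2004.

2004-01-04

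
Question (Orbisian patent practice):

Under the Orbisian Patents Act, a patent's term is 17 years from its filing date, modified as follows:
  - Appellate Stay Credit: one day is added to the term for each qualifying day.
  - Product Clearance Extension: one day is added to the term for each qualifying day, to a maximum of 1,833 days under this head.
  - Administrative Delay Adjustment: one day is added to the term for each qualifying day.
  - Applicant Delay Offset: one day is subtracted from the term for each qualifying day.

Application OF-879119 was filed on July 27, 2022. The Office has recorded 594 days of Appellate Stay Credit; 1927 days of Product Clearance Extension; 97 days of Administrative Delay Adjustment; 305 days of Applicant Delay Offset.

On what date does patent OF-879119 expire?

Base term: filing date + 17 years → 27 July 2039.
Appellate Stay Credit: +594 days → 12 March 2041.
Product Clearance Extension: 1927 days claimed exceeds the 1833-day cap, so +1833 days → 19 March 2046.
Administrative Delay Adjustment: +97 days → 24 June 2046.
Applicant Delay Offset: −305 days → 23 August 2045.

2045-08-23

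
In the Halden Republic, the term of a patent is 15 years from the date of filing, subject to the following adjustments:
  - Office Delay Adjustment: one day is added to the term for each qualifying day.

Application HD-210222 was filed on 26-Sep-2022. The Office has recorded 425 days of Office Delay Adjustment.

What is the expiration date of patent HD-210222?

Base term: filing date + 15 years → 26 September 2037.
Office Delay Adjustment: +425 days → 25 November 2038.

November 25, 2038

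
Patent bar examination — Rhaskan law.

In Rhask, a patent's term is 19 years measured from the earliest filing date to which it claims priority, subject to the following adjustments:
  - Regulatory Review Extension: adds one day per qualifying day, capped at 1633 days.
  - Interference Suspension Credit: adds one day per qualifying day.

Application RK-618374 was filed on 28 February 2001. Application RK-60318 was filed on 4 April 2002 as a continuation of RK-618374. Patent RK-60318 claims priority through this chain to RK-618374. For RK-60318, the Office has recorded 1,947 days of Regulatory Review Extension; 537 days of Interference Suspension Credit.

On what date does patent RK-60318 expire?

Earliest priority filing: 28 February 2001.
Base term: 28 February 2001 + 19 years → 28 February 2020.
Regulatory Review Extension: 1947 days claimed exceeds the 1633-day cap, so +1633 days → 18 August 2024.
Interference Suspension Credit: +537 days → 6 February 2026.

February 6, 2026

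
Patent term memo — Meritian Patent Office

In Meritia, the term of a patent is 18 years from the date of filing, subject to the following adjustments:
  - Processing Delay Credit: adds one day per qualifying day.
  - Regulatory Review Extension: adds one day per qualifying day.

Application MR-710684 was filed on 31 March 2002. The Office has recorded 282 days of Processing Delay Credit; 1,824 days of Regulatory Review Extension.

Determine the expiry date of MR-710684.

2026-01-05

Base term: filing date + 18 years → 31 March 2020.
Processing Delay Credit: +282 days → 7 January 2021.
Regulatory Review Extension: +1824 days → 5 January 2026.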